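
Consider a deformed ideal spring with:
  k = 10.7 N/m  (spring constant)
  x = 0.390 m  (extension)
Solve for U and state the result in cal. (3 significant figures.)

U is given directly by: U = ½kx².
k = 10.7 N/m; x = 0.390 m.
U = 0.8137 J
0.8137 J × (1 cal / 4.184 J) = 0.1945 cal

0.194 cal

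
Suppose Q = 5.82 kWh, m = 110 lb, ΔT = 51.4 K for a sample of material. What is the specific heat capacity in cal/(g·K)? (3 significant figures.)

1.95 cal/(g·K)

Solving Q = m·c·ΔT for c: c = Q/(m·ΔT).
Q = 5.82 kWh = 2.095×10^7 J; m = 110 lb = 49.90 kg; ΔT = 51.4 K.
c = 8170 J/(kg·K)
8170 J/(kg·K) × (1 cal/(g·K) / 4184 J/(kg·K)) = 1.953 cal/(g·K)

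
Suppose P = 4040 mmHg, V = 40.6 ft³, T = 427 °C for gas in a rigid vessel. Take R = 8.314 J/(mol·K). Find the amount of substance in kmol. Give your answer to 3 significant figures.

From the ideal-gas law: n = PV/(RT).
P = 4040 mmHg = 5.386×10^5 Pa; V = 40.6 ft³ = 1.150 m³; T = 427 °C = 700.1 K; R = 8.314 J/(mol·K).
n = 106.4 mol
106.4 mol × (1 kmol / 1000 mol) = 0.1064 kmol

0.106 kmol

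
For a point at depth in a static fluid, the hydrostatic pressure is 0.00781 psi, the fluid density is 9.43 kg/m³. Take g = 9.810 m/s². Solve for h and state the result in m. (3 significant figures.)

Rearranging: h = P/(ρ·g).
P = 0.00781 psi = 53.85 Pa; ρ = 9.43 kg/m³; g = 9.810 m/s².
h = 0.5821 m

0.582 m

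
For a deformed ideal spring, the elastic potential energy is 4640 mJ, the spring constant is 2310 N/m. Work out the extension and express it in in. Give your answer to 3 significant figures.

Rearranging: x = √(2U/k).
U = 4640 mJ = 4.640 J; k = 2310 N/m.
x = 0.06338 m
0.06338 m × (1 in / 0.02540 m) = 2.495 in

2.50 in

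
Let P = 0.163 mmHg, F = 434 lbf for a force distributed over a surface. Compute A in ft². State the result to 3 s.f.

Rearranging P = F/A for A: A = F/P.
P = 0.163 mmHg = 21.73 Pa; F = 434 lbf = 1931 N.
A = 88.84 m²
88.84 m² × (1 ft² / 0.09290 m²) = 956.2 ft²

956 ft²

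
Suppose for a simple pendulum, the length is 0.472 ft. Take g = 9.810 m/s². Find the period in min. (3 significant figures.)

0.0127 min

T is given directly by: T = 2π√(L/g).
L = 0.472 ft = 0.1439 m; g = 9.810 m/s².
T = 0.7609 s
0.7609 s × (1 min / 60.00 s) = 0.01268 min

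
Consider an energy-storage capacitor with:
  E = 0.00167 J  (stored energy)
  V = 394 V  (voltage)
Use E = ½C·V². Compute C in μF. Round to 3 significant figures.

0.0215 μF

Rearranging: C = 2E/V².
E = 0.00167 J; V = 394 V.
C = 2.152×10^-8 F
2.152×10^-8 F × (1 μF / 1.000×10^-6 F) = 0.02152 μF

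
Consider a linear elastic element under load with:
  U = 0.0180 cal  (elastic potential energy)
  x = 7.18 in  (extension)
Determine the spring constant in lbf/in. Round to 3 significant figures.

Solving U = ½k·x² for k: k = 2U/x².
U = 0.0180 cal = 0.07531 J; x = 7.18 in = 0.1824 m.
k = 4.529 N/m
4.529 N/m × (1 lbf/in / 175.1 N/m) = 0.02586 lbf/in

0.0259 lbf/in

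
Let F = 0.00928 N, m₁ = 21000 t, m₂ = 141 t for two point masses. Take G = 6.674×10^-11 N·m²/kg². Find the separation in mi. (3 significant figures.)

Solving F = G·m₁·m₂/r² for r: r = √(G·m₁m₂/F).
F = 0.00928 N; m₁ = 21000 t = 2.100×10^7 kg; m₂ = 141 t = 1.410×10^5 kg; G = 6.674×10^-11 N·m²/kg².
r = 145.9 m
145.9 m × (1 mi / 1609 m) = 0.09068 mi

0.0907 mi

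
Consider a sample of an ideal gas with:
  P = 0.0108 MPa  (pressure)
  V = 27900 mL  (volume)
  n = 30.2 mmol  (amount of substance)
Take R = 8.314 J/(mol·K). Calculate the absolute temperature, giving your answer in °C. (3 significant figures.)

927 °C

From the ideal-gas law: T = PV/(nR).
P = 0.0108 MPa = 10800 Pa; V = 27900 mL = 0.02790 m³; n = 30.2 mmol = 0.03020 mol; R = 8.314 J/(mol·K).
T = 1200 K
1200 K − 273.15 = 926.9 °C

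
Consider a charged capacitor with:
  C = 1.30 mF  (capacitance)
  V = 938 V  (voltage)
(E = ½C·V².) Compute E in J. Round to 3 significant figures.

E is given directly by: E = ½CV².
C = 1.30 mF = 0.001300 F; V = 938 V.
E = 571.9 J  (the unit combination reduces to kg·m²/s² = J)

572 J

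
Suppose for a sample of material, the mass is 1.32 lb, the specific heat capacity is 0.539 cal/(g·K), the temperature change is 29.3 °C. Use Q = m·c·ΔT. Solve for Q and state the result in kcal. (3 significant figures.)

Q is given directly by: Q = mcΔT.
m = 1.32 lb = 0.5987 kg; c = 0.539 cal/(g·K) = 2255 J/(kg·K); ΔT = 29.3 °C = 29.30 K.
Q = 39563 J
39563 J × (1 kcal / 4184 J) = 9.456 kcal

9.46 kcal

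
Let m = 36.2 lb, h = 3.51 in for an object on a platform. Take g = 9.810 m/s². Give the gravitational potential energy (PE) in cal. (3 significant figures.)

3.43 cal

PE is given directly by: PE = mgh.
m = 36.2 lb = 16.42 kg; h = 3.51 in = 0.08915 m; g = 9.810 m/s².
PE = 14.36 J  (the unit combination reduces to kg·m²/s² = J)
14.36 J × (1 cal / 4.184 J) = 3.432 cal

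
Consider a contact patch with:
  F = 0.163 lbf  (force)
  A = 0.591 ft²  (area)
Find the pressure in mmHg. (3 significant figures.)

P is given directly by: P = F/A.
F = 0.163 lbf = 0.7251 N; A = 0.591 ft² = 0.05491 m².
P = 13.21 Pa
13.21 Pa × (1 mmHg / 133.3 Pa) = 0.09905 mmHg

0.0991 mmHg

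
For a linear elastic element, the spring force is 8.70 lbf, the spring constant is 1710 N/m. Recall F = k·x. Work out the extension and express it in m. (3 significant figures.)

0.0226 m

From Hooke's law: x = F/k.
F = 8.70 lbf = 38.70 N; k = 1710 N/m.
x = 0.02263 m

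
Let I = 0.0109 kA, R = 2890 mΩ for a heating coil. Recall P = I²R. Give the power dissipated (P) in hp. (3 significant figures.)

0.460 hp

Directly: P = I²R.
I = 0.0109 kA = 10.90 A; R = 2890 mΩ = 2.890 Ω.
P = 343.4 W  (the unit combination reduces to kg·m²/s³ = W)
343.4 W × (1 hp / 745.7 W) = 0.4605 hp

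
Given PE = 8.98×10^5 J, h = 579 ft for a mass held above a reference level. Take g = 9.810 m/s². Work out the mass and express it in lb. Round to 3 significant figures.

1140 lb

Rearranging: m = PE/(g·h).
PE = 8.98×10^5 J; h = 579 ft = 176.5 m; g = 9.810 m/s².
m = 518.7 kg
518.7 kg × (1 lb / 0.4536 kg) = 1144 lb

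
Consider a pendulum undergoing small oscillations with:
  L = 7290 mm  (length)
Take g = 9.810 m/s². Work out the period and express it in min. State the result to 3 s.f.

Directly: T = 2π√(L/g).
L = 7290 mm = 7.290 m; g = 9.810 m/s².
T = 5.416 s
5.416 s × (1 min / 60.00 s) = 0.09027 min

0.0903 min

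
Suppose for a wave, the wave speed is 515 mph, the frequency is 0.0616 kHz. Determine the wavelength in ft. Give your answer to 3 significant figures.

12.3 ft

Solving v = f·λ for λ: λ = v/f.
v = 515 mph = 230.2 m/s; f = 0.0616 kHz = 61.60 Hz.
λ = 3.737 m
3.737 m × (1 ft / 0.3048 m) = 12.26 ft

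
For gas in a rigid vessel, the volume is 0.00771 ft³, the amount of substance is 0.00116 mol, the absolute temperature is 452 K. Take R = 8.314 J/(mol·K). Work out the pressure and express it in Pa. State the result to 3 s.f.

20000 Pa

Directly: P = nRT/V.
V = 0.00771 ft³ = 2.183×10^-4 m³; n = 0.00116 mol; T = 452 K; R = 8.314 J/(mol·K).
P = 19967 Pa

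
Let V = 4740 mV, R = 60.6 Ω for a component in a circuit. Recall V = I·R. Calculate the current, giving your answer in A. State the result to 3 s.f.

0.0782 A

From Ohm's law: I = V/R.
V = 4740 mV = 4.740 V; R = 60.6 Ω.
I = 0.07822 A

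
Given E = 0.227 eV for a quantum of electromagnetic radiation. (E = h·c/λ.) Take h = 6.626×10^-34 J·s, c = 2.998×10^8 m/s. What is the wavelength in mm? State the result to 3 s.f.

Rearranging E = h·c/λ for λ: λ = hc/E.
E = 0.227 eV = 3.637×10^-20 J; h = 6.626×10^-34 J·s; c = 2.998×10^8 m/s.
λ = 5.462×10^-6 m
5.462×10^-6 m × (1 mm / 0.001000 m) = 0.005462 mm

0.00546 mm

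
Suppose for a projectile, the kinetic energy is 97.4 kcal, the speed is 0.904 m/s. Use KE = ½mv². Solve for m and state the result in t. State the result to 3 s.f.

Rearranging: m = 2·KE/v².
KE = 97.4 kcal = 4.075×10^5 J; v = 0.904 m/s.
m = 9.973×10^5 kg
9.973×10^5 kg × (1 t / 1000 kg) = 997.3 t

997 t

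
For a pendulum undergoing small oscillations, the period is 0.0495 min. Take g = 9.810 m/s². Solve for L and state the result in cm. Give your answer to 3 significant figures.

Solving T = 2π√(L/g) for L: L = g·(T/2π)².
T = 0.0495 min = 2.970 s; g = 9.810 m/s².
L = 2.192 m
2.192 m × (1 cm / 0.01000 m) = 219.2 cm

219 cm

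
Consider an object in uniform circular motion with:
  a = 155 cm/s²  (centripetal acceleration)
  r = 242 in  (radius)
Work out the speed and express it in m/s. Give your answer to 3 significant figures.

3.09 m/s

Rearranging: v = √(a·r).
a = 155 cm/s² = 1.550 m/s²; r = 242 in = 6.147 m.
v = 3.087 m/s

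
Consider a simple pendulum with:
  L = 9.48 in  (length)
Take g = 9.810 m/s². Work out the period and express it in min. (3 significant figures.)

0.0164 min

Directly: T = 2π√(L/g).
L = 9.48 in = 0.2408 m; g = 9.810 m/s².
T = 0.9844 s
0.9844 s × (1 min / 60.00 s) = 0.01641 min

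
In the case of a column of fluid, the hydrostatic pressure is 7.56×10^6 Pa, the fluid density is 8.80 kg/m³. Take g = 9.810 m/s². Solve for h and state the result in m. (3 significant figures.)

Solving P = ρ·g·h for h: h = P/(ρ·g).
P = 7.56×10^6 Pa; ρ = 8.80 kg/m³; g = 9.810 m/s².
h = 87573 m

87600 m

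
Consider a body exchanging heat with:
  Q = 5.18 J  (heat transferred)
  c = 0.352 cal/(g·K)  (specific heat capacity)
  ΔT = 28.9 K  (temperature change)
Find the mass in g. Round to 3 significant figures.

0.122 g

Solving Q = m·c·ΔT for m: m = Q/(c·ΔT).
Q = 5.18 J; c = 0.352 cal/(g·K) = 1473 J/(kg·K); ΔT = 28.9 K.
m = 1.217×10^-4 kg
1.217×10^-4 kg × (1 g / 0.001000 kg) = 0.1217 g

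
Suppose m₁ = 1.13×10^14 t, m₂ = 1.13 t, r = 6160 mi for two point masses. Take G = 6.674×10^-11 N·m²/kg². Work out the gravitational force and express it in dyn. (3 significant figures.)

F is given directly by: F = Gm₁m₂/r².
m₁ = 1.13×10^14 t = 1.130×10^17 kg; m₂ = 1.13 t = 1130 kg; r = 6160 mi = 9.914×10^6 m; G = 6.674×10^-11 N·m²/kg².
F = 8.671×10^-5 N
8.671×10^-5 N × (1 dyn / 1.000×10^-5 N) = 8.671 dyn

8.67 dyn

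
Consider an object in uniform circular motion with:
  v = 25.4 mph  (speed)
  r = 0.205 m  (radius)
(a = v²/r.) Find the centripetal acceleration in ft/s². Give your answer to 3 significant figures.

a is given directly by: a = v²/r.
v = 25.4 mph = 11.35 m/s; r = 0.205 m.
a = 628.9 m/s²
628.9 m/s² × (1 ft/s² / 0.3048 m/s²) = 2063 ft/s²

2060 ft/s²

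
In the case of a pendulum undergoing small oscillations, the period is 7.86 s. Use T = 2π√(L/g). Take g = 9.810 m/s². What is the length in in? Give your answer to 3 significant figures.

Rearranging T = 2π√(L/g) for L: L = g·(T/2π)².
T = 7.86 s; g = 9.810 m/s².
L = 15.35 m
15.35 m × (1 in / 0.02540 m) = 604.4 in

604 in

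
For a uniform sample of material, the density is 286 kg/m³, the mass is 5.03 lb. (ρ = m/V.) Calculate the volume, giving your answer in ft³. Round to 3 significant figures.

Solving ρ = m/V for V: V = m/ρ.
ρ = 286 kg/m³; m = 5.03 lb = 2.282 kg.
V = 0.007978 m³
0.007978 m³ × (1 ft³ / 0.02832 m³) = 0.2817 ft³

0.282 ft³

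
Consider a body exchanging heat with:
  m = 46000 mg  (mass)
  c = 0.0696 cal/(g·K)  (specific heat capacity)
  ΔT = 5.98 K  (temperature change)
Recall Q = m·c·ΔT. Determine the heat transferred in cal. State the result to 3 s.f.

19.1 cal

Directly: Q = mcΔT.
m = 46000 mg = 0.04600 kg; c = 0.0696 cal/(g·K) = 291.2 J/(kg·K); ΔT = 5.98 K.
Q = 80.11 J
80.11 J × (1 cal / 4.184 J) = 19.15 cal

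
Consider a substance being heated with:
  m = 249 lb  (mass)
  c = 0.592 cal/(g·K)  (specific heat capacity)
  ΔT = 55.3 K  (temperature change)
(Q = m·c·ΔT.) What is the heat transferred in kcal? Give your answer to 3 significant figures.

Directly: Q = mcΔT.
m = 249 lb = 112.9 kg; c = 0.592 cal/(g·K) = 2477 J/(kg·K); ΔT = 55.3 K.
Q = 1.547×10^7 J  (the unit combination reduces to kg·m²/s² = J)
1.547×10^7 J × (1 kcal / 4184 J) = 3698 kcal

3700 kcal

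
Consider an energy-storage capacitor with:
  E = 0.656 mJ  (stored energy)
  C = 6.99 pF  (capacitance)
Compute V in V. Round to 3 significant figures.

13700 V

Rearranging E = ½C·V² for V: V = √(2E/C).
E = 0.656 mJ = 6.560×10^-4 J; C = 6.99 pF = 6.990×10^-12 F.
V = 13700 V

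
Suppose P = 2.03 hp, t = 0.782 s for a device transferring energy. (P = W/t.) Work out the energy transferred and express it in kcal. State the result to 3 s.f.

Solving P = W/t for W: W = P·t.
P = 2.03 hp = 1514 W; t = 0.782 s.
W = 1184 J
1184 J × (1 kcal / 4184 J) = 0.2829 kcal

0.283 kcal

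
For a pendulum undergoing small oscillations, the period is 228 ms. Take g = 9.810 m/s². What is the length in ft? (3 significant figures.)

Rearranging T = 2π√(L/g) for L: L = g·(T/2π)².
T = 228 ms = 0.2280 s; g = 9.810 m/s².
L = 0.01292 m
0.01292 m × (1 ft / 0.3048 m) = 0.04238 ft

0.0424 ft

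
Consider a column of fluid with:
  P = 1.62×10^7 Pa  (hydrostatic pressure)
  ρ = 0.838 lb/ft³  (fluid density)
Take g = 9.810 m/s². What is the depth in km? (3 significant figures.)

Rearranging P = ρ·g·h for h: h = P/(ρ·g).
P = 1.62×10^7 Pa; ρ = 0.838 lb/ft³ = 13.42 kg/m³; g = 9.810 m/s².
h = 1.230×10^5 m
1.230×10^5 m × (1 km / 1000 m) = 123.0 km

123 km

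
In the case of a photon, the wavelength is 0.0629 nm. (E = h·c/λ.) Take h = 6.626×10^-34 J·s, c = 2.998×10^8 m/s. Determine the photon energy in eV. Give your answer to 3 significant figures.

Directly: E = hc/λ.
λ = 0.0629 nm = 6.290×10^-11 m; h = 6.626×10^-34 J·s; c = 2.998×10^8 m/s.
E = 3.158×10^-15 J
3.158×10^-15 J × (1 eV / 1.602×10^-19 J) = 19712 eV

19700 eV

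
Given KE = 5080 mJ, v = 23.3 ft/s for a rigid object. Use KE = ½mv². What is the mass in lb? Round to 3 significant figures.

0.444 lb

Rearranging KE = ½mv² for m: m = 2·KE/v².
KE = 5080 mJ = 5.080 J; v = 23.3 ft/s = 7.102 m/s.
m = 0.2014 kg
0.2014 kg × (1 lb / 0.4536 kg) = 0.4441 lb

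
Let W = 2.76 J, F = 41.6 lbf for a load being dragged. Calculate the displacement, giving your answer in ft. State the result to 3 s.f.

0.0489 ft

Solving W = F·d for d: d = W/F.
W = 2.76 J; F = 41.6 lbf = 185.0 N.
d = 0.01492 m
0.01492 m × (1 ft / 0.3048 m) = 0.04893 ft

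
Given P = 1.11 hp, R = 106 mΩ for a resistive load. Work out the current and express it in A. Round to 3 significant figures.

Rearranging: I = √(P/R).
P = 1.11 hp = 827.7 W; R = 106 mΩ = 0.1060 Ω.
I = 88.37 A

88.4 A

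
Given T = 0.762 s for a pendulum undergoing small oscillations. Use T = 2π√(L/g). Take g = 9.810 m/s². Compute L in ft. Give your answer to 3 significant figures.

0.473 ft

Rearranging: L = g·(T/2π)².
T = 0.762 s; g = 9.810 m/s².
L = 0.1443 m
0.1443 m × (1 ft / 0.3048 m) = 0.4734 ft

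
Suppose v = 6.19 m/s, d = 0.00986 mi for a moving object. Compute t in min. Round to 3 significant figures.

0.0427 min

Rearranging v = d/t for t: t = d/v.
v = 6.19 m/s; d = 0.00986 mi = 15.87 m.
t = 2.564 s
2.564 s × (1 min / 60.00 s) = 0.04273 min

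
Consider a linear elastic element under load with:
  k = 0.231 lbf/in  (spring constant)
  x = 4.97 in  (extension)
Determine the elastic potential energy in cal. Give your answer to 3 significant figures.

0.0770 cal

Directly: U = ½kx².
k = 0.231 lbf/in = 40.45 N/m; x = 4.97 in = 0.1262 m.
U = 0.3223 J
0.3223 J × (1 cal / 4.184 J) = 0.07704 cal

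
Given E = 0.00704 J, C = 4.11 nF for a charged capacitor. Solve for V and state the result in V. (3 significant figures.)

Rearranging: V = √(2E/C).
E = 0.00704 J; C = 4.11 nF = 4.110×10^-9 F.
V = 1851 V

1850 V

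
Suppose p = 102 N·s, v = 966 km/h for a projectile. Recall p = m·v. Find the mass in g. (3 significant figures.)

Rearranging: m = p/v.
p = 102 N·s = 102.0 kg·m/s; v = 966 km/h = 268.3 m/s.
m = 0.3801 kg
0.3801 kg × (1 g / 0.001000 kg) = 380.1 g

380 g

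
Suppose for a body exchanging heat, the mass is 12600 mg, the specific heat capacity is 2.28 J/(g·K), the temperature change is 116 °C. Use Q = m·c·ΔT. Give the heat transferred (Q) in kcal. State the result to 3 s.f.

Directly: Q = mcΔT.
m = 12600 mg = 0.01260 kg; c = 2.28 J/(g·K) = 2280 J/(kg·K); ΔT = 116 °C = 116.0 K.
Q = 3332 J  (the unit combination reduces to kg·m²/s² = J)
3332 J × (1 kcal / 4184 J) = 0.7965 kcal

0.796 kcal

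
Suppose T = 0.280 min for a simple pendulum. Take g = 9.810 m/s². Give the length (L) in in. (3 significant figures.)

2760 in

Rearranging: L = g·(T/2π)².
T = 0.280 min = 16.80 s; g = 9.810 m/s².
L = 70.13 m
70.13 m × (1 in / 0.02540 m) = 2761 in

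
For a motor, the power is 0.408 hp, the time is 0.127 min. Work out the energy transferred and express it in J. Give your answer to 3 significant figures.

Rearranging P = W/t for W: W = P·t.
P = 0.408 hp = 304.2 W; t = 0.127 min = 7.620 s.
W = 2318 J

2320 J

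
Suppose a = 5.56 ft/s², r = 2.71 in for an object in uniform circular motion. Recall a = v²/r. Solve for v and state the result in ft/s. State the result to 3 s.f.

Rearranging: v = √(a·r).
a = 5.56 ft/s² = 1.695 m/s²; r = 2.71 in = 0.06883 m.
v = 0.3415 m/s
0.3415 m/s × (1 ft/s / 0.3048 m/s) = 1.121 ft/s

1.12 ft/s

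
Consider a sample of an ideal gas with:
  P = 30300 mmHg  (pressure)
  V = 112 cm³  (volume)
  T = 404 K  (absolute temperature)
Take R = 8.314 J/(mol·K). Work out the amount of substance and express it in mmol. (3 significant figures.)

From the ideal-gas law: n = PV/(RT).
P = 30300 mmHg = 4.040×10^6 Pa; V = 112 cm³ = 1.120×10^-4 m³; T = 404 K; R = 8.314 J/(mol·K).
n = 0.1347 mol
0.1347 mol × (1 mmol / 0.001000 mol) = 134.7 mmol

135 mmol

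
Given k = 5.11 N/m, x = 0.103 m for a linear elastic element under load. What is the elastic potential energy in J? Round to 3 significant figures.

Directly: U = ½kx².
k = 5.11 N/m; x = 0.103 m.
U = 0.02711 J

0.0271 J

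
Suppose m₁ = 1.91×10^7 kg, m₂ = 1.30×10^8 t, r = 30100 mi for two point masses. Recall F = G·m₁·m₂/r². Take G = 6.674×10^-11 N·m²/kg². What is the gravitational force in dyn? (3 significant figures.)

Directly: F = Gm₁m₂/r².
m₁ = 1.91×10^7 kg; m₂ = 1.30×10^8 t = 1.300×10^11 kg; r = 30100 mi = 4.844×10^7 m; G = 6.674×10^-11 N·m²/kg².
F = 7.062×10^-8 N
7.062×10^-8 N × (1 dyn / 1.000×10^-5 N) = 0.007062 dyn

0.00706 dyn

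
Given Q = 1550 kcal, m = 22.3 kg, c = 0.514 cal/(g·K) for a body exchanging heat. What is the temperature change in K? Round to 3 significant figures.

135 K

Solving Q = m·c·ΔT for ΔT: ΔT = Q/(m·c).
Q = 1550 kcal = 6.485×10^6 J; m = 22.3 kg; c = 0.514 cal/(g·K) = 2151 J/(kg·K).
ΔT = 135.2 K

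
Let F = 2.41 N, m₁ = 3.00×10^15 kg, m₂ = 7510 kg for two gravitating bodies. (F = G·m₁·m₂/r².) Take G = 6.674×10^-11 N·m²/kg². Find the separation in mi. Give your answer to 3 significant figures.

15.5 mi

Solving F = G·m₁·m₂/r² for r: r = √(G·m₁m₂/F).
F = 2.41 N; m₁ = 3.00×10^15 kg; m₂ = 7510 kg; G = 6.674×10^-11 N·m²/kg².
r = 24978 m
24978 m × (1 mi / 1609 m) = 15.52 mi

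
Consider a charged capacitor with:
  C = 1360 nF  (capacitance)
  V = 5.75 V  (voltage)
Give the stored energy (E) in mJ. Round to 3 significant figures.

0.0225 mJ

Directly: E = ½CV².
C = 1360 nF = 1.360×10^-6 F; V = 5.75 V.
E = 2.248×10^-5 J
2.248×10^-5 J × (1 mJ / 0.001000 J) = 0.02248 mJ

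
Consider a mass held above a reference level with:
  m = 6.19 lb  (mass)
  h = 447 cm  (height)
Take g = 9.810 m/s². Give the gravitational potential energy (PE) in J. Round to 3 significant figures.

123 J

Directly: PE = mgh.
m = 6.19 lb = 2.808 kg; h = 447 cm = 4.470 m; g = 9.810 m/s².
PE = 123.1 J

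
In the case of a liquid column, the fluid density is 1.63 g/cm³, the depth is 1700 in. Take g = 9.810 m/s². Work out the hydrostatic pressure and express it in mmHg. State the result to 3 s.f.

Directly: P = ρgh.
ρ = 1.63 g/cm³ = 1630 kg/m³; h = 1700 in = 43.18 m; g = 9.810 m/s².
P = 6.905×10^5 Pa
6.905×10^5 Pa × (1 mmHg / 133.3 Pa) = 5179 mmHg

5180 mmHg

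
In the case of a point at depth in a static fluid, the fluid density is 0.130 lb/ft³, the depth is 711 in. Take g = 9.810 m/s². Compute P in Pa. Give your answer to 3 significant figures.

369 Pa

P is given directly by: P = ρgh.
ρ = 0.130 lb/ft³ = 2.082 kg/m³; h = 711 in = 18.06 m; g = 9.810 m/s².
P = 368.9 Pa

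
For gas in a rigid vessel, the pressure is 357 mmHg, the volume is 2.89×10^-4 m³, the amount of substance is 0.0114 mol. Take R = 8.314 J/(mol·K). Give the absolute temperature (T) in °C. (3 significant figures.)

-128 °C

Solving PV = nRT for T: T = PV/(nR).
P = 357 mmHg = 47596 Pa; V = 2.89×10^-4 m³; n = 0.0114 mol; R = 8.314 J/(mol·K).
T = 145.1 K
145.1 K − 273.15 = -128.0 °C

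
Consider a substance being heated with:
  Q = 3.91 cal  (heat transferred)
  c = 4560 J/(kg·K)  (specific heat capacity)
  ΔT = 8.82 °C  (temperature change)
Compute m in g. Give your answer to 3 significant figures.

0.407 g

Rearranging: m = Q/(c·ΔT).
Q = 3.91 cal = 16.36 J; c = 4560 J/(kg·K); ΔT = 8.82 °C = 8.820 K.
m = 4.068×10^-4 kg
4.068×10^-4 kg × (1 g / 0.001000 kg) = 0.4068 g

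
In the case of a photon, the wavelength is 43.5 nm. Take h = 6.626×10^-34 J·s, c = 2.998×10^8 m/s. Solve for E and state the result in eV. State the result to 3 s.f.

Directly: E = hc/λ.
λ = 43.5 nm = 4.350×10^-8 m; h = 6.626×10^-34 J·s; c = 2.998×10^8 m/s.
E = 4.567×10^-18 J
4.567×10^-18 J × (1 eV / 1.602×10^-19 J) = 28.50 eV

28.5 eV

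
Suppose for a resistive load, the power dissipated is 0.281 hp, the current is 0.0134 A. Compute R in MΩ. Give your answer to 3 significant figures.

Rearranging: R = P/I².
P = 0.281 hp = 209.5 W; I = 0.0134 A.
R = 1.167×10^6 Ω
1.167×10^6 Ω × (1 MΩ / 1.000×10^6 Ω) = 1.167 MΩ

1.17 MΩ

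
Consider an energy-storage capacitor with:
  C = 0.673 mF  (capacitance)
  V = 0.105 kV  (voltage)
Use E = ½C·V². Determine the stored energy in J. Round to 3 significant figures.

Directly: E = ½CV².
C = 0.673 mF = 6.730×10^-4 F; V = 0.105 kV = 105.0 V.
E = 3.710 J

3.71 J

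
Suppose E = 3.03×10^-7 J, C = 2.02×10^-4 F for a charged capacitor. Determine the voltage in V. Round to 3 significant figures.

0.0548 V

Rearranging E = ½C·V² for V: V = √(2E/C).
E = 3.03×10^-7 J; C = 2.02×10^-4 F.
V = 0.05477 V  (the unit combination reduces to kg·m²/(A·s³) = V)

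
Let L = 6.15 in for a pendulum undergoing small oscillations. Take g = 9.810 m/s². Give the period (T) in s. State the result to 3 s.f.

Directly: T = 2π√(L/g).
L = 6.15 in = 0.1562 m; g = 9.810 m/s².
T = 0.7929 s

0.793 s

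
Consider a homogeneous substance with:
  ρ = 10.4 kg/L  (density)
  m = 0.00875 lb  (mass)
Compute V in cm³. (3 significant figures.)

Solving ρ = m/V for V: V = m/ρ.
ρ = 10.4 kg/L = 10400 kg/m³; m = 0.00875 lb = 0.003969 kg.
V = 3.816×10^-7 m³
3.816×10^-7 m³ × (1 cm³ / 1.000×10^-6 m³) = 0.3816 cm³

0.382 cm³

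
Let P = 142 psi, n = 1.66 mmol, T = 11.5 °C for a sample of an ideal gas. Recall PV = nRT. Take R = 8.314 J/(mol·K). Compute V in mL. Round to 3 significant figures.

4.01 mL

From the ideal-gas law: V = nRT/P.
P = 142 psi = 9.791×10^5 Pa; n = 1.66 mmol = 0.001660 mol; T = 11.5 °C = 284.6 K; R = 8.314 J/(mol·K).
V = 4.013×10^-6 m³
4.013×10^-6 m³ × (1 mL / 1.000×10^-6 m³) = 4.013 mL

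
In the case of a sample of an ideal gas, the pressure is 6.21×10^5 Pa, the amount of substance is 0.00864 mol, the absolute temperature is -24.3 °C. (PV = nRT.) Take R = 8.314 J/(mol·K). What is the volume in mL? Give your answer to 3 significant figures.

Solving PV = nRT for V: V = nRT/P.
P = 6.21×10^5 Pa; n = 0.00864 mol; T = -24.3 °C = 248.8 K; R = 8.314 J/(mol·K).
V = 2.879×10^-5 m³
2.879×10^-5 m³ × (1 mL / 1.000×10^-6 m³) = 28.79 mL

28.8 mL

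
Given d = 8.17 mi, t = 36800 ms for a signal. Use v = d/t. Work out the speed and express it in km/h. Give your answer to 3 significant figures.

1290 km/h

v is given directly by: v = d/t.
d = 8.17 mi = 13148 m; t = 36800 ms = 36.80 s.
v = 357.3 m/s
357.3 m/s × (1 km/h / 0.2778 m/s) = 1286 km/h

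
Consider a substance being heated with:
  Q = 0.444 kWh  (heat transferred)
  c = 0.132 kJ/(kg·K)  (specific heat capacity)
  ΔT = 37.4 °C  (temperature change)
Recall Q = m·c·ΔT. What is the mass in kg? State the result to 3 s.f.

Rearranging: m = Q/(c·ΔT).
Q = 0.444 kWh = 1.598×10^6 J; c = 0.132 kJ/(kg·K) = 132.0 J/(kg·K); ΔT = 37.4 °C = 37.40 K.
m = 323.8 kg

324 kg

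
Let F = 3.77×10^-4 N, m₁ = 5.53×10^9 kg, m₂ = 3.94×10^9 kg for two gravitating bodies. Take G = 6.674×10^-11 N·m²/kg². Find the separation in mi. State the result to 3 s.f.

1220 mi

From Newton's law of gravitation: r = √(G·m₁m₂/F).
F = 3.77×10^-4 N; m₁ = 5.53×10^9 kg; m₂ = 3.94×10^9 kg; G = 6.674×10^-11 N·m²/kg².
r = 1.964×10^6 m
1.964×10^6 m × (1 mi / 1609 m) = 1220 mi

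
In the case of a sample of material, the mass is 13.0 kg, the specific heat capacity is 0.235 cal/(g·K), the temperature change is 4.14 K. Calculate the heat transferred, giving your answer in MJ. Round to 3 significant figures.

Directly: Q = mcΔT.
m = 13.0 kg; c = 0.235 cal/(g·K) = 983.2 J/(kg·K); ΔT = 4.14 K.
Q = 52918 J
52918 J × (1 MJ / 1.000×10^6 J) = 0.05292 MJ

0.0529 MJ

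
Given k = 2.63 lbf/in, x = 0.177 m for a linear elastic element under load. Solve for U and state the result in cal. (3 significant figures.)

1.72 cal

U is given directly by: U = ½kx².
k = 2.63 lbf/in = 460.6 N/m; x = 0.177 m.
U = 7.215 J
7.215 J × (1 cal / 4.184 J) = 1.724 cal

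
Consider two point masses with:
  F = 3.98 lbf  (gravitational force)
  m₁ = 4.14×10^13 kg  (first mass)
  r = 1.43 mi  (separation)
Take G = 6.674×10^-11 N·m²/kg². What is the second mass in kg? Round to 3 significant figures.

Rearranging: m₂ = F·r²/(G·m₁).
F = 3.98 lbf = 17.70 N; m₁ = 4.14×10^13 kg; r = 1.43 mi = 2301 m; G = 6.674×10^-11 N·m²/kg².
m₂ = 33935 kg

33900 kg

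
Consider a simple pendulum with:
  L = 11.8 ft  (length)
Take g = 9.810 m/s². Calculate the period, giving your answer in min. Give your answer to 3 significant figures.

T is given directly by: T = 2π√(L/g).
L = 11.8 ft = 3.597 m; g = 9.810 m/s².
T = 3.804 s
3.804 s × (1 min / 60.00 s) = 0.06341 min

0.0634 min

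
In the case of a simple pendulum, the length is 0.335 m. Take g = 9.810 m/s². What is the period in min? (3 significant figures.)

T is given directly by: T = 2π√(L/g).
L = 0.335 m; g = 9.810 m/s².
T = 1.161 s
1.161 s × (1 min / 60.00 s) = 0.01935 min

0.0194 min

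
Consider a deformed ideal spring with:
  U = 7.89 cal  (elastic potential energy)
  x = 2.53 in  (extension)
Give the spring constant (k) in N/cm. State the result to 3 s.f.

Rearranging: k = 2U/x².
U = 7.89 cal = 33.01 J; x = 2.53 in = 0.06426 m.
k = 15988 N/m
15988 N/m × (1 N/cm / 100.0 N/m) = 159.9 N/cm

160 N/cm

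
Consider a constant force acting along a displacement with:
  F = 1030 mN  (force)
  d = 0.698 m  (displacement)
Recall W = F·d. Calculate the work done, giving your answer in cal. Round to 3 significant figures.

0.172 cal

W is given directly by: W = F·d.
F = 1030 mN = 1.030 N; d = 0.698 m.
W = 0.7189 J
0.7189 J × (1 cal / 4.184 J) = 0.1718 cal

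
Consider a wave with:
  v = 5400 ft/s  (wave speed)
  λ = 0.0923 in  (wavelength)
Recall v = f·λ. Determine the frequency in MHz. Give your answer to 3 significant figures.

Rearranging: f = v/λ.
v = 5400 ft/s = 1646 m/s; λ = 0.0923 in = 0.002344 m.
f = 7.021×10^5 Hz
7.021×10^5 Hz × (1 MHz / 1.000×10^6 Hz) = 0.7021 MHz

0.702 MHz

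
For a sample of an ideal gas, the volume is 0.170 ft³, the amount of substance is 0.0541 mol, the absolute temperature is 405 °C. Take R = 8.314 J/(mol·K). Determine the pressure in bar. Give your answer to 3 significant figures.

P is given directly by: P = nRT/V.
V = 0.170 ft³ = 0.004814 m³; n = 0.0541 mol; T = 405 °C = 678.1 K; R = 8.314 J/(mol·K).
P = 63364 Pa  (the unit combination reduces to kg/(m·s²) = Pa)
63364 Pa × (1 bar / 1.000×10^5 Pa) = 0.6336 bar

0.634 bar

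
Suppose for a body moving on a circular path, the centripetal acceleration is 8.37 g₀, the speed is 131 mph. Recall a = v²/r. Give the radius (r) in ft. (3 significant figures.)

137 ft

Rearranging: r = v²/a.
a = 8.37 g₀ = 82.08 m/s²; v = 131 mph = 58.56 m/s.
r = 41.78 m
41.78 m × (1 ft / 0.3048 m) = 137.1 ft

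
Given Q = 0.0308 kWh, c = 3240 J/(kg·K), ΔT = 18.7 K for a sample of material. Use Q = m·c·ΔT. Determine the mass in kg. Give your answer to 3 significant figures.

1.83 kg

Solving Q = m·c·ΔT for m: m = Q/(c·ΔT).
Q = 0.0308 kWh = 1.109×10^5 J; c = 3240 J/(kg·K); ΔT = 18.7 K.
m = 1.830 kg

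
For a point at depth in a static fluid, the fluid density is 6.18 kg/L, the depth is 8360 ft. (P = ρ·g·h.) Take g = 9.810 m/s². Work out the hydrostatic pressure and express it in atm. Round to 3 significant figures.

1520 atm

Directly: P = ρgh.
ρ = 6.18 kg/L = 6180 kg/m³; h = 8360 ft = 2548 m; g = 9.810 m/s².
P = 1.545×10^8 Pa
1.545×10^8 Pa × (1 atm / 1.013×10^5 Pa) = 1525 atm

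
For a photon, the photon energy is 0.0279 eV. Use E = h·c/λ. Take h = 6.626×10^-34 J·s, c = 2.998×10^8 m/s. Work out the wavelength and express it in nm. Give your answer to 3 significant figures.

44400 nm

Rearranging E = h·c/λ for λ: λ = hc/E.
E = 0.0279 eV = 4.470×10^-21 J; h = 6.626×10^-34 J·s; c = 2.998×10^8 m/s.
λ = 4.444×10^-5 m
4.444×10^-5 m × (1 nm / 1.000×10^-9 m) = 44439 nm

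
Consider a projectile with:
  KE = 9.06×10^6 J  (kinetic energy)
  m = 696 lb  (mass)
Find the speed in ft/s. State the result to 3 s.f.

786 ft/s

Rearranging KE = ½mv² for v: v = √(2·KE/m).
KE = 9.06×10^6 J; m = 696 lb = 315.7 kg.
v = 239.6 m/s
239.6 m/s × (1 ft/s / 0.3048 m/s) = 786.0 ft/s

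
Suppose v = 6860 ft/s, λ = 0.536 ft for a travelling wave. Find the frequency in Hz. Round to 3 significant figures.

Solving v = f·λ for f: f = v/λ.
v = 6860 ft/s = 2091 m/s; λ = 0.536 ft = 0.1634 m.
f = 12799 Hz

12800 Hz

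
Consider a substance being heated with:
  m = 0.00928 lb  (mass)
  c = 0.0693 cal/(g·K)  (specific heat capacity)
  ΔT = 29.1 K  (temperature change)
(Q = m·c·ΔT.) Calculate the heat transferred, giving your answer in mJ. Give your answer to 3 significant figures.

Q is given directly by: Q = mcΔT.
m = 0.00928 lb = 0.004209 kg; c = 0.0693 cal/(g·K) = 290.0 J/(kg·K); ΔT = 29.1 K.
Q = 35.52 J
35.52 J × (1 mJ / 0.001000 J) = 35517 mJ

35500 mJ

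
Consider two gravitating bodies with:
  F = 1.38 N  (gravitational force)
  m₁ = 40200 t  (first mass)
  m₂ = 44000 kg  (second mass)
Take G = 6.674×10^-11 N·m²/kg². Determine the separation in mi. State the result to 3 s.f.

Rearranging F = G·m₁·m₂/r² for r: r = √(G·m₁m₂/F).
F = 1.38 N; m₁ = 40200 t = 4.020×10^7 kg; m₂ = 44000 kg; G = 6.674×10^-11 N·m²/kg².
r = 9.249 m
9.249 m × (1 mi / 1609 m) = 0.005747 mi

0.00575 mi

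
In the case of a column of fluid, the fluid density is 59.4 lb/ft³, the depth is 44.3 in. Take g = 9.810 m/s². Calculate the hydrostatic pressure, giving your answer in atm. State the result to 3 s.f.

0.104 atm

P is given directly by: P = ρgh.
ρ = 59.4 lb/ft³ = 951.5 kg/m³; h = 44.3 in = 1.125 m; g = 9.810 m/s².
P = 10503 Pa
10503 Pa × (1 atm / 1.013×10^5 Pa) = 0.1037 atm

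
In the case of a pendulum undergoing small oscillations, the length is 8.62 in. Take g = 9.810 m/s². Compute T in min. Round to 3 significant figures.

0.0156 min

Directly: T = 2π√(L/g).
L = 8.62 in = 0.2189 m; g = 9.810 m/s².
T = 0.9387 s
0.9387 s × (1 min / 60.00 s) = 0.01564 min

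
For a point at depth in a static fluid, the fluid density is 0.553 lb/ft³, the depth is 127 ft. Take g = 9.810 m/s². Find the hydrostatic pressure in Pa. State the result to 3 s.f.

3360 Pa

Directly: P = ρgh.
ρ = 0.553 lb/ft³ = 8.858 kg/m³; h = 127 ft = 38.71 m; g = 9.810 m/s².
P = 3364 Pa  (the unit combination reduces to kg/(m·s²) = Pa)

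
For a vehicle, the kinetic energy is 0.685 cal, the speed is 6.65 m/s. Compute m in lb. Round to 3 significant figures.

Solving KE = ½mv² for m: m = 2·KE/v².
KE = 0.685 cal = 2.866 J; v = 6.65 m/s.
m = 0.1296 kg
0.1296 kg × (1 lb / 0.4536 kg) = 0.2858 lb

0.286 lb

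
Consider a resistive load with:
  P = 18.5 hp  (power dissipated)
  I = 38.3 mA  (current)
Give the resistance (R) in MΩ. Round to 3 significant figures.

9.40 MΩ

Rearranging: R = P/I².
P = 18.5 hp = 13795 W; I = 38.3 mA = 0.03830 A.
R = 9.405×10^6 Ω
9.405×10^6 Ω × (1 MΩ / 1.000×10^6 Ω) = 9.405 MΩ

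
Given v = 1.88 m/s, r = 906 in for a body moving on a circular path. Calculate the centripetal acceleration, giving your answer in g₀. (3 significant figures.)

0.0157 g₀

Directly: a = v²/r.
v = 1.88 m/s; r = 906 in = 23.01 m.
a = 0.1536 m/s²
0.1536 m/s² × (1 g₀ / 9.807 m/s²) = 0.01566 g₀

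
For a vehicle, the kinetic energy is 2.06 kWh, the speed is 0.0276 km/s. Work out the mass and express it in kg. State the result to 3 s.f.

19500 kg

Rearranging: m = 2·KE/v².
KE = 2.06 kWh = 7.416×10^6 J; v = 0.0276 km/s = 27.60 m/s.
m = 19471 kg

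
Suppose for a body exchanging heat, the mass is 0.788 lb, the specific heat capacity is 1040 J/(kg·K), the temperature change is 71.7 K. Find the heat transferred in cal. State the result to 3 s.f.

6370 cal

Q is given directly by: Q = mcΔT.
m = 0.788 lb = 0.3574 kg; c = 1040 J/(kg·K); ΔT = 71.7 K.
Q = 26653 J
26653 J × (1 cal / 4.184 J) = 6370 cal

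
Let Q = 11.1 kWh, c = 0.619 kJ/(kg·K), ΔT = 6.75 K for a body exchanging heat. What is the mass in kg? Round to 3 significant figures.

9560 kg

Solving Q = m·c·ΔT for m: m = Q/(c·ΔT).
Q = 11.1 kWh = 3.996×10^7 J; c = 0.619 kJ/(kg·K) = 619.0 J/(kg·K); ΔT = 6.75 K.
m = 9564 kg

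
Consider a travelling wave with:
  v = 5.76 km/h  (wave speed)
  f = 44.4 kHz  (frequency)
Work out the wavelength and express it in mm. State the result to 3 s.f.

Rearranging: λ = v/f.
v = 5.76 km/h = 1.600 m/s; f = 44.4 kHz = 44400 Hz.
λ = 3.604×10^-5 m
3.604×10^-5 m × (1 mm / 0.001000 m) = 0.03604 mm

0.0360 mm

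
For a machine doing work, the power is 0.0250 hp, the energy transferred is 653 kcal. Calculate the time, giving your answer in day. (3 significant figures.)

1.70 day

Rearranging: t = W/P.
P = 0.0250 hp = 18.64 W; W = 653 kcal = 2.732×10^6 J.
t = 1.466×10^5 s
1.466×10^5 s × (1 day / 86400 s) = 1.696 day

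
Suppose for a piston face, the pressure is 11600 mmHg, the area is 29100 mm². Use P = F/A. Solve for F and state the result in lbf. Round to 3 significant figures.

Solving P = F/A for F: F = P·A.
P = 11600 mmHg = 1.547×10^6 Pa; A = 29100 mm² = 0.02910 m².
F = 45004 N  (the unit combination reduces to kg·m/s² = N)
45004 N × (1 lbf / 4.448 N) = 10117 lbf

10100 lbf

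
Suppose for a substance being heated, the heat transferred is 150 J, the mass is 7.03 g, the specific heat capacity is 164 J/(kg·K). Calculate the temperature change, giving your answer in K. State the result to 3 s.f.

130 K

Solving Q = m·c·ΔT for ΔT: ΔT = Q/(m·c).
Q = 150 J; m = 7.03 g = 0.007030 kg; c = 164 J/(kg·K).
ΔT = 130.1 K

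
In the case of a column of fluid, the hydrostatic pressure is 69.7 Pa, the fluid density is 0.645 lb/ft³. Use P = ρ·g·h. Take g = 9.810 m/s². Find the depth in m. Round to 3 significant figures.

Rearranging P = ρ·g·h for h: h = P/(ρ·g).
P = 69.7 Pa; ρ = 0.645 lb/ft³ = 10.33 kg/m³; g = 9.810 m/s².
h = 0.6877 m

0.688 m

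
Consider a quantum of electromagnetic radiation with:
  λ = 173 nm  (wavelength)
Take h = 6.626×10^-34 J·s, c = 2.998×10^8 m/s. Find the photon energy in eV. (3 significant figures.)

7.17 eV

E is given directly by: E = hc/λ.
λ = 173 nm = 1.730×10^-7 m; h = 6.626×10^-34 J·s; c = 2.998×10^8 m/s.
E = 1.148×10^-18 J
1.148×10^-18 J × (1 eV / 1.602×10^-19 J) = 7.167 eV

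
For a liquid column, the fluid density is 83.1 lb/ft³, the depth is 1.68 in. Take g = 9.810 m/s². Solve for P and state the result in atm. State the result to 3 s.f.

P is given directly by: P = ρgh.
ρ = 83.1 lb/ft³ = 1331 kg/m³; h = 1.68 in = 0.04267 m; g = 9.810 m/s².
P = 557.2 Pa  (the unit combination reduces to kg/(m·s²) = Pa)
557.2 Pa × (1 atm / 1.013×10^5 Pa) = 0.005499 atm

0.00550 atm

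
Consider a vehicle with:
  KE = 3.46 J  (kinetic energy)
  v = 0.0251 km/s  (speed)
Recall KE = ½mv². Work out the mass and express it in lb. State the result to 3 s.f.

0.0242 lb

Rearranging: m = 2·KE/v².
KE = 3.46 J; v = 0.0251 km/s = 25.10 m/s.
m = 0.01098 kg
0.01098 kg × (1 lb / 0.4536 kg) = 0.02422 lb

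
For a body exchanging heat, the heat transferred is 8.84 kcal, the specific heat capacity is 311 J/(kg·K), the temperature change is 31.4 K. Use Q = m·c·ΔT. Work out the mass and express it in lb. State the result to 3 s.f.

8.35 lb

Solving Q = m·c·ΔT for m: m = Q/(c·ΔT).
Q = 8.84 kcal = 36987 J; c = 311 J/(kg·K); ΔT = 31.4 K.
m = 3.788 kg
3.788 kg × (1 lb / 0.4536 kg) = 8.350 lb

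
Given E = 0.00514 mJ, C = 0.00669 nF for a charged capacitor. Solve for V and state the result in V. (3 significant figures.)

Rearranging: V = √(2E/C).
E = 0.00514 mJ = 5.140×10^-6 J; C = 0.00669 nF = 6.690×10^-12 F.
V = 1240 V

1240 V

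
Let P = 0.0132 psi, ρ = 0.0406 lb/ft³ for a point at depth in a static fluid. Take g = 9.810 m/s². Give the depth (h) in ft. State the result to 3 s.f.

Solving P = ρ·g·h for h: h = P/(ρ·g).
P = 0.0132 psi = 91.01 Pa; ρ = 0.0406 lb/ft³ = 0.6503 kg/m³; g = 9.810 m/s².
h = 14.27 m
14.27 m × (1 ft / 0.3048 m) = 46.80 ft

46.8 ft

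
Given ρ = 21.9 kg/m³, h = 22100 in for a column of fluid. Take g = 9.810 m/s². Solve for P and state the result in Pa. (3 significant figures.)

Directly: P = ρgh.
ρ = 21.9 kg/m³; h = 22100 in = 561.3 m; g = 9.810 m/s².
P = 1.206×10^5 Pa

1.21×10^5 Pa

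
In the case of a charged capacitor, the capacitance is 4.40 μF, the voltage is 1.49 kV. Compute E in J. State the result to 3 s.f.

4.88 J

E is given directly by: E = ½CV².
C = 4.40 μF = 4.400×10^-6 F; V = 1.49 kV = 1490 V.
E = 4.884 J  (the unit combination reduces to kg·m²/s² = J)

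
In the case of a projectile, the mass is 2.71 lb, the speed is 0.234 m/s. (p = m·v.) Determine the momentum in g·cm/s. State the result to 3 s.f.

28800 g·cm/s

p is given directly by: p = mv.
m = 2.71 lb = 1.229 kg; v = 0.234 m/s.
p = 0.2876 kg·m/s
0.2876 kg·m/s × (1 g·cm/s / 1.000×10^-5 kg·m/s) = 28764 g·cm/s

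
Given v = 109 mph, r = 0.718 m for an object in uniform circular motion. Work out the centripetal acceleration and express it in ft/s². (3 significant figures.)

10800 ft/s²

a is given directly by: a = v²/r.
v = 109 mph = 48.73 m/s; r = 0.718 m.
a = 3307 m/s²
3307 m/s² × (1 ft/s² / 0.3048 m/s²) = 10849 ft/s²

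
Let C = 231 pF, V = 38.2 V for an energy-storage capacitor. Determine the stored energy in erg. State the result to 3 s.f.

1.69 erg

E is given directly by: E = ½CV².
C = 231 pF = 2.310×10^-10 F; V = 38.2 V.
E = 1.685×10^-7 J  (the unit combination reduces to kg·m²/s² = J)
1.685×10^-7 J × (1 erg / 1.000×10^-7 J) = 1.685 erg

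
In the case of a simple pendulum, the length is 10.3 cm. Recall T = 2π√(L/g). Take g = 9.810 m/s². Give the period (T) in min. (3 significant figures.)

T is given directly by: T = 2π√(L/g).
L = 10.3 cm = 0.1030 m; g = 9.810 m/s².
T = 0.6438 s
0.6438 s × (1 min / 60.00 s) = 0.01073 min

0.0107 min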